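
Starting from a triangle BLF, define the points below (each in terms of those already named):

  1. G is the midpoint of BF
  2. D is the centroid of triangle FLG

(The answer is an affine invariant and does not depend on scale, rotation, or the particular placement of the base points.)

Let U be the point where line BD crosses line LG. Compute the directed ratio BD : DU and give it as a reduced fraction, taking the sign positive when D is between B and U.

BD:DU = -4

Choose coordinates B = (0, 0), L = (1, 0), F = (0, 1).
1. G is the midpoint of BF ⇒ G = (0, 1/2)
2. D is the centroid of triangle FLG ⇒ D = (1/3, 1/2)
line BD meets LG at U = (1/4, 3/8)
D = B + t·(U−B) with t = 4/3, so BD:DU = 4/3:-1/3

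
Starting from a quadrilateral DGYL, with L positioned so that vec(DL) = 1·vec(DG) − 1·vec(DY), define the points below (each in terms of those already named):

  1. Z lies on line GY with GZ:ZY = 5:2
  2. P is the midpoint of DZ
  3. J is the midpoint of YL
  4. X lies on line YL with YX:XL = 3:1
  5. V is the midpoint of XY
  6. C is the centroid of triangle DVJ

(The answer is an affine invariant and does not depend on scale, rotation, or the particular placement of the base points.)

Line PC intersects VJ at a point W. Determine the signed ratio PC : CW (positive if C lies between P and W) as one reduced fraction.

Set D = (0, 0), G = (1, 0), Y = (0, 1), L = (1, -1); any affine frame gives the same invariant.
1. Z lies on line GY with GZ:ZY = 5:2 ⇒ Z = (2/7, 5/7)
2. P is the midpoint of DZ ⇒ P = (1/7, 5/14)
3. J is the midpoint of YL ⇒ J = (1/2, 0)
4. X lies on line YL with YX:XL = 3:1 ⇒ X = (3/4, -1/2)
5. V is the midpoint of XY ⇒ V = (3/8, 1/4)
6. C is the centroid of triangle DVJ ⇒ C = (7/24, 1/12)
line PC meets VJ at W = (19/8, -15/4)
C = P + t·(W−P) with t = 1/15, so PC:CW = 1/15:14/15

PC:CW = 1/14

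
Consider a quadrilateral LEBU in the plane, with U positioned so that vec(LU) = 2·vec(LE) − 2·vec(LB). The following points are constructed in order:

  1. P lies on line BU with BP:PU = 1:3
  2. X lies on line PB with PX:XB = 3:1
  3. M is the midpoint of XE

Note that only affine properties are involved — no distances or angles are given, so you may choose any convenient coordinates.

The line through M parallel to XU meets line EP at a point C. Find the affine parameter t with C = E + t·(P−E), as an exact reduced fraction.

t = 1/2

Choose coordinates L = (0, 0), E = (1, 0), B = (0, 1), U = (2, -2).
1. P lies on line BU with BP:PU = 1:3 ⇒ P = (1/2, 1/4)
2. X lies on line PB with PX:XB = 3:1 ⇒ X = (1/8, 13/16)
3. M is the midpoint of XE ⇒ M = (9/16, 13/32)
through M parallel to XU: direction (15/8, -45/16); meets EP at C = (3/4, 1/8)
C = E + t·(P−E) with t = 1/2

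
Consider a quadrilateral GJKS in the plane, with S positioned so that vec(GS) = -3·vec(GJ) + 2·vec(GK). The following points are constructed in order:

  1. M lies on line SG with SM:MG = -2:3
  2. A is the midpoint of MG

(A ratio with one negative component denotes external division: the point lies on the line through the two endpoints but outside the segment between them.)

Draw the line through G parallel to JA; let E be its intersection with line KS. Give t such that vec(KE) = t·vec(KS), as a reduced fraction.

Choose coordinates G = (0, 0), J = (1, 0), K = (0, 1), S = (-3, 2).
1. M lies on line SG with SM:MG = -2:3 ⇒ M = (-9, 6)
2. A is the midpoint of MG ⇒ A = (-9/2, 3)
through G parallel to JA: direction (-11/2, 3); meets KS at E = (-33/7, 18/7)
E = K + t·(S−K) with t = 11/7

t = 11/7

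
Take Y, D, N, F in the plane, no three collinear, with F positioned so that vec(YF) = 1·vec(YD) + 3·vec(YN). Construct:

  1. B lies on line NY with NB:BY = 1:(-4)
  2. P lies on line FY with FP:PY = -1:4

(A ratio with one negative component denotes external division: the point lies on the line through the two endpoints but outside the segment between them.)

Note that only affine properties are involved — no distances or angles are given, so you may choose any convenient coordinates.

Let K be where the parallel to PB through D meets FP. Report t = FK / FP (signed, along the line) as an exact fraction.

Assign Y = (0, 0), D = (1, 0), N = (0, 1), F = (1, 3) — the answer is frame-independent, so this choice is without loss of generality.
1. B lies on line NY with NB:BY = 1:(-4) ⇒ B = (0, 4/3)
2. P lies on line FY with FP:PY = -1:4 ⇒ P = (4/3, 4)
through D parallel to PB: direction (-4/3, -8/3); meets FP at K = (-2, -6)
K = F + t·(P−F) with t = -9

t = -9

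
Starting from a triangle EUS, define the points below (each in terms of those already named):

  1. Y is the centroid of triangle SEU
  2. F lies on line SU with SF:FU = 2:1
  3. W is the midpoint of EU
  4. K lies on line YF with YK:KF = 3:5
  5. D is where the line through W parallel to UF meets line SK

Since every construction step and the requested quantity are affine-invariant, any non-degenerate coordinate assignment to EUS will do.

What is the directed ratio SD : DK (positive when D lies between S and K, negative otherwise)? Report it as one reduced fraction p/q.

SD:DK = -12/7

Choose coordinates E = (0, 0), U = (1, 0), S = (0, 1).
1. Y is the centroid of triangle SEU ⇒ Y = (1/3, 1/3)
2. F lies on line SU with SF:FU = 2:1 ⇒ F = (2/3, 1/3)
3. W is the midpoint of EU ⇒ W = (1/2, 0)
4. K lies on line YF with YK:KF = 3:5 ⇒ K = (11/24, 1/3)
5. D is where the line through W parallel to UF meets line SK ⇒ D = (11/10, -3/5)
D = S + t·(K−S) with t = 12/5, so SD:DK = t:(1−t) = 12/5:-7/5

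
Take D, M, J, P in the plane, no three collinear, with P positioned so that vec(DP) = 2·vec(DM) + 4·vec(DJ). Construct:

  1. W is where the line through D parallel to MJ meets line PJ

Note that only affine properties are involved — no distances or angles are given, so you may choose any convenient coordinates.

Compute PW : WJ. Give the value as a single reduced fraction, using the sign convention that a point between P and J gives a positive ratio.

Set D = (0, 0), M = (1, 0), J = (0, 1), P = (2, 4); any affine frame gives the same invariant.
1. W is where the line through D parallel to MJ meets line PJ ⇒ W = (-2/5, 2/5)
W = P + t·(J−P) with t = 6/5, so PW:WJ = t:(1−t) = 6/5:-1/5

PW:WJ = -6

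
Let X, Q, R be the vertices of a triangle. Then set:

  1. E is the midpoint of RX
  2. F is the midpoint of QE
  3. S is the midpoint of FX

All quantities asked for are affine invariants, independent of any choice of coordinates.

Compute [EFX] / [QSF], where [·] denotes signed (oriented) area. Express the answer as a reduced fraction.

Set X = (0, 0), Q = (1, 0), R = (0, 1); any affine frame gives the same invariant.
1. E is the midpoint of RX ⇒ E = (0, 1/2)
2. F is the midpoint of QE ⇒ F = (1/2, 1/4)
3. S is the midpoint of FX ⇒ S = (1/4, 1/8)
2·[EFX] = -1/4, 2·[QSF] = -1/8
[EFX]:[QSF] = -1/4:-1/8 = 2

[EFX]:[QSF] = 2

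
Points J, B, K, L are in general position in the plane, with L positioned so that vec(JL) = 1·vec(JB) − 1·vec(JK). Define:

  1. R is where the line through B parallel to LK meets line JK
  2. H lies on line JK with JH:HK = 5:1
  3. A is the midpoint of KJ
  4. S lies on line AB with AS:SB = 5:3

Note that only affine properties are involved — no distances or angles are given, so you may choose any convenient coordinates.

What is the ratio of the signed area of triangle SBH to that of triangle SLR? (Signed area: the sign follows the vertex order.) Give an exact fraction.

Choose coordinates J = (0, 0), B = (1, 0), K = (0, 1), L = (1, -1).
1. R is where the line through B parallel to LK meets line JK ⇒ R = (0, 2)
2. H lies on line JK with JH:HK = 5:1 ⇒ H = (0, 5/6)
3. A is the midpoint of KJ ⇒ A = (0, 1/2)
4. S lies on line AB with AS:SB = 5:3 ⇒ S = (5/8, 3/16)
2·[SBH] = 1/8, 2·[SLR] = -1/16
[SBH]:[SLR] = 1/8:-1/16 = -2

[SBH]:[SLR] = -2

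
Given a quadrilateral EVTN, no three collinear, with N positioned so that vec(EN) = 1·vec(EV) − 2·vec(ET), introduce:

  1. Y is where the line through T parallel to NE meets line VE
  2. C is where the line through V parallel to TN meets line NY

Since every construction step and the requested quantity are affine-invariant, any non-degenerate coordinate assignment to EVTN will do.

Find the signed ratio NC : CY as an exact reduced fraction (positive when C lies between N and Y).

Set E = (0, 0), V = (1, 0), T = (0, 1), N = (1, -2); any affine frame gives the same invariant.
1. Y is where the line through T parallel to NE meets line VE ⇒ Y = (1/2, 0)
2. C is where the line through V parallel to TN meets line NY ⇒ C = (-1, 6)
C = N + t·(Y−N) with t = 4, so NC:CY = t:(1−t) = 4:-3

NC:CY = -4/3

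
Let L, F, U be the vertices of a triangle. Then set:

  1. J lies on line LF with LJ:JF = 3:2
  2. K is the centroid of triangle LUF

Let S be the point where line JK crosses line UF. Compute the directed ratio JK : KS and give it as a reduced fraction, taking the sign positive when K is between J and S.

Assign L = (0, 0), F = (1, 0), U = (0, 1) — the answer is frame-independent, so this choice is without loss of generality.
1. J lies on line LF with LJ:JF = 3:2 ⇒ J = (3/5, 0)
2. K is the centroid of triangle LUF ⇒ K = (1/3, 1/3)
line JK meets UF at S = (-1, 2)
K = J + t·(S−J) with t = 1/6, so JK:KS = 1/6:5/6

JK:KS = 1/5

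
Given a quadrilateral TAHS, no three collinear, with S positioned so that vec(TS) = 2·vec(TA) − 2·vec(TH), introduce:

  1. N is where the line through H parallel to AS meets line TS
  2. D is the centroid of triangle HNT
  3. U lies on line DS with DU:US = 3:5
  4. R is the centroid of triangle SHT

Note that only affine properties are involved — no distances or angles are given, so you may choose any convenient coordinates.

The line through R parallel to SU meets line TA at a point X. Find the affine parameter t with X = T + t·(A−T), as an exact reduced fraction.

t = 7/18

Set T = (0, 0), A = (1, 0), H = (0, 1), S = (2, -2); any affine frame gives the same invariant.
1. N is where the line through H parallel to AS meets line TS ⇒ N = (1, -1)
2. D is the centroid of triangle HNT ⇒ D = (1/3, 0)
3. U lies on line DS with DU:US = 3:5 ⇒ U = (23/24, -3/4)
4. R is the centroid of triangle SHT ⇒ R = (2/3, -1/3)
through R parallel to SU: direction (-25/24, 5/4); meets TA at X = (7/18, 0)
X = T + t·(A−T) with t = 7/18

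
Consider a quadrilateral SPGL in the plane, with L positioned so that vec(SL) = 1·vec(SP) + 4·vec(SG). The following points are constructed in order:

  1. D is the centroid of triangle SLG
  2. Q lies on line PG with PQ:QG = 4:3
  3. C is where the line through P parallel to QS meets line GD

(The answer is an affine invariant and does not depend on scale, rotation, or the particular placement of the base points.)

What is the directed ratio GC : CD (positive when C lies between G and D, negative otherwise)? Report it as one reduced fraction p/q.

GC:CD = -21/23

Assign S = (0, 0), P = (1, 0), G = (0, 1), L = (1, 4) — the answer is frame-independent, so this choice is without loss of generality.
1. D is the centroid of triangle SLG ⇒ D = (1/3, 5/3)
2. Q lies on line PG with PQ:QG = 4:3 ⇒ Q = (3/7, 4/7)
3. C is where the line through P parallel to QS meets line GD ⇒ C = (-7/2, -6)
C = G + t·(D−G) with t = -21/2, so GC:CD = t:(1−t) = -21/2:23/2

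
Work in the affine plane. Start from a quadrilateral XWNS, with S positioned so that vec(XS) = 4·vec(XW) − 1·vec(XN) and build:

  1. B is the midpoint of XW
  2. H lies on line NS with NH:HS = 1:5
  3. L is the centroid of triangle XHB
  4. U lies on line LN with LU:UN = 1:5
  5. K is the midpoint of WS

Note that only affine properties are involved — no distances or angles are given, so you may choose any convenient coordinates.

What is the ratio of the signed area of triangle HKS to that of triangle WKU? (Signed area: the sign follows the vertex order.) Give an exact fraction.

[HKS]:[WKU] = 180/41

Assign X = (0, 0), W = (1, 0), N = (0, 1), S = (4, -1) — the answer is frame-independent, so this choice is without loss of generality.
1. B is the midpoint of XW ⇒ B = (1/2, 0)
2. H lies on line NS with NH:HS = 1:5 ⇒ H = (2/3, 2/3)
3. L is the centroid of triangle XHB ⇒ L = (7/18, 2/9)
4. U lies on line LN with LU:UN = 1:5 ⇒ U = (35/108, 19/54)
5. K is the midpoint of WS ⇒ K = (5/2, -1/2)
2·[HKS] = 5/6, 2·[WKU] = 41/216
[HKS]:[WKU] = 5/6:41/216 = 180/41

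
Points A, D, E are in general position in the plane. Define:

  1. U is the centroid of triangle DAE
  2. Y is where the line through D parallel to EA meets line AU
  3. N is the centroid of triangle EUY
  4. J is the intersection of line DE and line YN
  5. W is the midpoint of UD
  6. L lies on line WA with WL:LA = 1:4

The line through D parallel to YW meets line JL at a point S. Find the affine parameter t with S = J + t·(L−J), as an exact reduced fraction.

t = 25/12

Set A = (0, 0), D = (1, 0), E = (0, 1); any affine frame gives the same invariant.
1. U is the centroid of triangle DAE ⇒ U = (1/3, 1/3)
2. Y is where the line through D parallel to EA meets line AU ⇒ Y = (1, 1)
3. N is the centroid of triangle EUY ⇒ N = (4/9, 7/9)
4. J is the intersection of line DE and line YN ⇒ J = (2/7, 5/7)
5. W is the midpoint of UD ⇒ W = (2/3, 1/6)
6. L lies on line WA with WL:LA = 1:4 ⇒ L = (8/15, 2/15)
through D parallel to YW: direction (-1/3, -5/6); meets JL at S = (101/126, -125/252)
S = J + t·(L−J) with t = 25/12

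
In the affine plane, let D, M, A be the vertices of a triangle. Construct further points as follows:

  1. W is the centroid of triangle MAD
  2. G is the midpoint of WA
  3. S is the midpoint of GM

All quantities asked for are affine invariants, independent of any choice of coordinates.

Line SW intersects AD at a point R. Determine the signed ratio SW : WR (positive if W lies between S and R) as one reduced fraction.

Set D = (0, 0), M = (1, 0), A = (0, 1); any affine frame gives the same invariant.
1. W is the centroid of triangle MAD ⇒ W = (1/3, 1/3)
2. G is the midpoint of WA ⇒ G = (1/6, 2/3)
3. S is the midpoint of GM ⇒ S = (7/12, 1/3)
line SW meets AD at R = (0, 1/3)
W = S + t·(R−S) with t = 3/7, so SW:WR = 3/7:4/7

SW:WR = 3/4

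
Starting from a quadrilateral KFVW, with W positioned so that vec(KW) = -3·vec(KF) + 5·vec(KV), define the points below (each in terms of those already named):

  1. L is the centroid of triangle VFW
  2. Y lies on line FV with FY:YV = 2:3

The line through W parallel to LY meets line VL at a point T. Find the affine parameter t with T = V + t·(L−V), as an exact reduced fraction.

t = 4/3

Assign K = (0, 0), F = (1, 0), V = (0, 1), W = (-3, 5) — the answer is frame-independent, so this choice is without loss of generality.
1. L is the centroid of triangle VFW ⇒ L = (-2/3, 2)
2. Y lies on line FV with FY:YV = 2:3 ⇒ Y = (3/5, 2/5)
through W parallel to LY: direction (19/15, -8/5); meets VL at T = (-8/9, 7/3)
T = V + t·(L−V) with t = 4/3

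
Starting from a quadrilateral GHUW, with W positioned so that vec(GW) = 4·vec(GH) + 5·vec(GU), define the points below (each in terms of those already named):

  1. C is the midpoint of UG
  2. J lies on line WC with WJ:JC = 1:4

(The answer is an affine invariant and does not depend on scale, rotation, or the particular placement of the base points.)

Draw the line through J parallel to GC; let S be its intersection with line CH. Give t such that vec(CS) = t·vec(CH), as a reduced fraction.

Choose coordinates G = (0, 0), H = (1, 0), U = (0, 1), W = (4, 5).
1. C is the midpoint of UG ⇒ C = (0, 1/2)
2. J lies on line WC with WJ:JC = 1:4 ⇒ J = (16/5, 41/10)
through J parallel to GC: direction (0, 1/2); meets CH at S = (16/5, -11/10)
S = C + t·(H−C) with t = 16/5

t = 16/5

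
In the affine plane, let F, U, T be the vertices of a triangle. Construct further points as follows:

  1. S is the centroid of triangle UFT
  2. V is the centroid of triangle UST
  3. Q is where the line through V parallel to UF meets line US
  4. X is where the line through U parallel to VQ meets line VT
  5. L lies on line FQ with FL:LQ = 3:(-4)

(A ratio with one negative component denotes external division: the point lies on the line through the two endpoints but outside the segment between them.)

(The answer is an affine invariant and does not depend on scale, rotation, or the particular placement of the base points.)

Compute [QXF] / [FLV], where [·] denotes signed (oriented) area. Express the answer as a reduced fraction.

Work in coordinates with F = (0, 0), U = (1, 0), T = (0, 1).
1. S is the centroid of triangle UFT ⇒ S = (1/3, 1/3)
2. V is the centroid of triangle UST ⇒ V = (4/9, 4/9)
3. Q is where the line through V parallel to UF meets line US ⇒ Q = (1/9, 4/9)
4. X is where the line through U parallel to VQ meets line VT ⇒ X = (4/5, 0)
5. L lies on line FQ with FL:LQ = 3:(-4) ⇒ L = (-1/3, -4/3)
2·[QXF] = -16/45, 2·[FLV] = 4/9
[QXF]:[FLV] = -16/45:4/9 = -4/5

[QXF]:[FLV] = -4/5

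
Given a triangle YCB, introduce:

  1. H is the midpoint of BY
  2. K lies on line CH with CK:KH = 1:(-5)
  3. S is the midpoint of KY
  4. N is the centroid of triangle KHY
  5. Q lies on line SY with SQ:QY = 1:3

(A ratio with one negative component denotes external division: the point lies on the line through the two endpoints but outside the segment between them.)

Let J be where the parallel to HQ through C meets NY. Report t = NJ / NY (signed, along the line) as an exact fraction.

Assign Y = (0, 0), C = (1, 0), B = (0, 1) — the answer is frame-independent, so this choice is without loss of generality.
1. H is the midpoint of BY ⇒ H = (0, 1/2)
2. K lies on line CH with CK:KH = 1:(-5) ⇒ K = (5/4, -1/8)
3. S is the midpoint of KY ⇒ S = (5/8, -1/16)
4. N is the centroid of triangle KHY ⇒ N = (5/12, 1/8)
5. Q lies on line SY with SQ:QY = 1:3 ⇒ Q = (15/32, -3/64)
through C parallel to HQ: direction (15/32, -35/64); meets NY at J = (35/44, 21/88)
J = N + t·(Y−N) with t = -10/11

t = -10/11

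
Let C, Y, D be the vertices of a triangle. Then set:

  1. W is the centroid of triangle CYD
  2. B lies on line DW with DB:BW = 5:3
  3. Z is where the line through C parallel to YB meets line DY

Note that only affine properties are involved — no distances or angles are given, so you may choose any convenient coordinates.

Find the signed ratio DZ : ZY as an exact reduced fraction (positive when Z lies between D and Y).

Choose coordinates C = (0, 0), Y = (1, 0), D = (0, 1).
1. W is the centroid of triangle CYD ⇒ W = (1/3, 1/3)
2. B lies on line DW with DB:BW = 5:3 ⇒ B = (5/24, 7/12)
3. Z is where the line through C parallel to YB meets line DY ⇒ Z = (19/5, -14/5)
Z = D + t·(Y−D) with t = 19/5, so DZ:ZY = t:(1−t) = 19/5:-14/5

DZ:ZY = -19/14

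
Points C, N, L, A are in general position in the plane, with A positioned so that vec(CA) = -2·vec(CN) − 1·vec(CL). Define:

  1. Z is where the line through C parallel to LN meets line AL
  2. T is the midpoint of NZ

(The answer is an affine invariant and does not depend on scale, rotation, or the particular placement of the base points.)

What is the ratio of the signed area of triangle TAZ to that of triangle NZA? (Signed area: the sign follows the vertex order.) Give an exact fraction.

[TAZ]:[NZA] = -1/2

Choose coordinates C = (0, 0), N = (1, 0), L = (0, 1), A = (-2, -1).
1. Z is where the line through C parallel to LN meets line AL ⇒ Z = (-1/2, 1/2)
2. T is the midpoint of NZ ⇒ T = (1/4, 1/4)
2·[TAZ] = -3/2, 2·[NZA] = 3
[TAZ]:[NZA] = -3/2:3 = -1/2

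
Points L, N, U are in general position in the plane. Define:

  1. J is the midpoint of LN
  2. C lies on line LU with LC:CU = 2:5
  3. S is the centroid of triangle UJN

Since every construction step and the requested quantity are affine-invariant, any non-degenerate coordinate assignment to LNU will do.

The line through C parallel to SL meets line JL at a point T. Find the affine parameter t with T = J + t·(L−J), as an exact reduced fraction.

Choose coordinates L = (0, 0), N = (1, 0), U = (0, 1).
1. J is the midpoint of LN ⇒ J = (1/2, 0)
2. C lies on line LU with LC:CU = 2:5 ⇒ C = (0, 2/7)
3. S is the centroid of triangle UJN ⇒ S = (1/2, 1/3)
through C parallel to SL: direction (-1/2, -1/3); meets JL at T = (-3/7, 0)
T = J + t·(L−J) with t = 13/7

t = 13/7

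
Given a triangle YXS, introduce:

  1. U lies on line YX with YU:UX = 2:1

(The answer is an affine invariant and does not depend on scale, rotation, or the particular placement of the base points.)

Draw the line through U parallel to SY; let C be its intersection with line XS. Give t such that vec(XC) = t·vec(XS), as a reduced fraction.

Set Y = (0, 0), X = (1, 0), S = (0, 1); any affine frame gives the same invariant.
1. U lies on line YX with YU:UX = 2:1 ⇒ U = (2/3, 0)
through U parallel to SY: direction (0, -1); meets XS at C = (2/3, 1/3)
C = X + t·(S−X) with t = 1/3

t = 1/3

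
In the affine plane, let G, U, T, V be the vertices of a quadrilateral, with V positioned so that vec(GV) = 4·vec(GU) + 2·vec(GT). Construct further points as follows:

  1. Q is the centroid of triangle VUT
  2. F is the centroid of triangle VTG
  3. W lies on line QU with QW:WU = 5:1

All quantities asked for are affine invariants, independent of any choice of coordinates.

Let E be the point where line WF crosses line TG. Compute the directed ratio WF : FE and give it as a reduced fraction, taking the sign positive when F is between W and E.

WF:FE = -1/6

Set G = (0, 0), U = (1, 0), T = (0, 1), V = (4, 2); any affine frame gives the same invariant.
1. Q is the centroid of triangle VUT ⇒ Q = (5/3, 1)
2. F is the centroid of triangle VTG ⇒ F = (4/3, 1)
3. W lies on line QU with QW:WU = 5:1 ⇒ W = (10/9, 1/6)
line WF meets TG at E = (0, -4)
F = W + t·(E−W) with t = -1/5, so WF:FE = -1/5:6/5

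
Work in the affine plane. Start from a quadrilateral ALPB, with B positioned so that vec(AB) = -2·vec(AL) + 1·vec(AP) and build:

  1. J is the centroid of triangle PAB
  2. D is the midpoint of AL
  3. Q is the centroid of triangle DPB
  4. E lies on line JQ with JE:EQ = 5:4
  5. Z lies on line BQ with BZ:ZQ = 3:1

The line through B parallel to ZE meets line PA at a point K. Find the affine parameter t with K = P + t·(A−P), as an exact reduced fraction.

t = 36/65

Choose coordinates A = (0, 0), L = (1, 0), P = (0, 1), B = (-2, 1).
1. J is the centroid of triangle PAB ⇒ J = (-2/3, 2/3)
2. D is the midpoint of AL ⇒ D = (1/2, 0)
3. Q is the centroid of triangle DPB ⇒ Q = (-1/2, 2/3)
4. E lies on line JQ with JE:EQ = 5:4 ⇒ E = (-31/54, 2/3)
5. Z lies on line BQ with BZ:ZQ = 3:1 ⇒ Z = (-7/8, 3/4)
through B parallel to ZE: direction (65/216, -1/12); meets PA at K = (0, 29/65)
K = P + t·(A−P) with t = 36/65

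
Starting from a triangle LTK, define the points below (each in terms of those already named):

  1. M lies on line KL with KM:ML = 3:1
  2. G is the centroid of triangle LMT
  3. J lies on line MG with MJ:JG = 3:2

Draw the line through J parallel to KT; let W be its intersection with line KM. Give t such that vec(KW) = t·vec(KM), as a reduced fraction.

Set L = (0, 0), T = (1, 0), K = (0, 1); any affine frame gives the same invariant.
1. M lies on line KL with KM:ML = 3:1 ⇒ M = (0, 1/4)
2. G is the centroid of triangle LMT ⇒ G = (1/3, 1/12)
3. J lies on line MG with MJ:JG = 3:2 ⇒ J = (1/5, 3/20)
through J parallel to KT: direction (1, -1); meets KM at W = (0, 7/20)
W = K + t·(M−K) with t = 13/15

t = 13/15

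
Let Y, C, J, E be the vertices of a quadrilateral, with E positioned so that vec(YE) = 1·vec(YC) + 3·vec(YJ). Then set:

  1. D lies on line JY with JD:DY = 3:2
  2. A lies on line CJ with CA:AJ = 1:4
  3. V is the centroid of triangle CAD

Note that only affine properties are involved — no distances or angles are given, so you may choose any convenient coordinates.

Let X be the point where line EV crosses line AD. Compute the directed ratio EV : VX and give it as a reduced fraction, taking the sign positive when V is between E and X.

Assign Y = (0, 0), C = (1, 0), J = (0, 1), E = (1, 3) — the answer is frame-independent, so this choice is without loss of generality.
1. D lies on line JY with JD:DY = 3:2 ⇒ D = (0, 2/5)
2. A lies on line CJ with CA:AJ = 1:4 ⇒ A = (4/5, 1/5)
3. V is the centroid of triangle CAD ⇒ V = (3/5, 1/5)
line EV meets AD at X = (88/145, 36/145)
V = E + t·(X−E) with t = 58/57, so EV:VX = 58/57:-1/57

EV:VX = -58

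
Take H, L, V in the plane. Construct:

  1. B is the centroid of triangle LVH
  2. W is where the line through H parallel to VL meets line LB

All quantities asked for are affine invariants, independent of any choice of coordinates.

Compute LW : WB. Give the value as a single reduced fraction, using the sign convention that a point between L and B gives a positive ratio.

Set H = (0, 0), L = (1, 0), V = (0, 1); any affine frame gives the same invariant.
1. B is the centroid of triangle LVH ⇒ B = (1/3, 1/3)
2. W is where the line through H parallel to VL meets line LB ⇒ W = (-1, 1)
W = L + t·(B−L) with t = 3, so LW:WB = t:(1−t) = 3:-2

LW:WB = -3/2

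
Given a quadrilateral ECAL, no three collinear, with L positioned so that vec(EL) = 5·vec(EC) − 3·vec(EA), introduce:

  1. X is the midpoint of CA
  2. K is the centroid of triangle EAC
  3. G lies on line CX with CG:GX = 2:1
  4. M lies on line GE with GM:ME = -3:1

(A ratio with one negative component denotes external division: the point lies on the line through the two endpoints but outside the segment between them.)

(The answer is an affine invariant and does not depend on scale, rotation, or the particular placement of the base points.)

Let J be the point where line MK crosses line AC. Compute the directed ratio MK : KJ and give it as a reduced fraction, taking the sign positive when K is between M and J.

MK:KJ = 7/2

Set E = (0, 0), C = (1, 0), A = (0, 1), L = (5, -3); any affine frame gives the same invariant.
1. X is the midpoint of CA ⇒ X = (1/2, 1/2)
2. K is the centroid of triangle EAC ⇒ K = (1/3, 1/3)
3. G lies on line CX with CG:GX = 2:1 ⇒ G = (2/3, 1/3)
4. M lies on line GE with GM:ME = -3:1 ⇒ M = (-1/3, -1/6)
line MK meets AC at J = (11/21, 10/21)
K = M + t·(J−M) with t = 7/9, so MK:KJ = 7/9:2/9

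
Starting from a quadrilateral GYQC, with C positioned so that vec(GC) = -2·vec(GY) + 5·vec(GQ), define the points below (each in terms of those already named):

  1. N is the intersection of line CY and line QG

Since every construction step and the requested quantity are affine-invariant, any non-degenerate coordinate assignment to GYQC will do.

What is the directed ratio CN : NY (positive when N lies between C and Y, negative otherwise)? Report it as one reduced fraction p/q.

Choose coordinates G = (0, 0), Y = (1, 0), Q = (0, 1), C = (-2, 5).
1. N is the intersection of line CY and line QG ⇒ N = (0, 5/3)
N = C + t·(Y−C) with t = 2/3, so CN:NY = t:(1−t) = 2/3:1/3

CN:NY = 2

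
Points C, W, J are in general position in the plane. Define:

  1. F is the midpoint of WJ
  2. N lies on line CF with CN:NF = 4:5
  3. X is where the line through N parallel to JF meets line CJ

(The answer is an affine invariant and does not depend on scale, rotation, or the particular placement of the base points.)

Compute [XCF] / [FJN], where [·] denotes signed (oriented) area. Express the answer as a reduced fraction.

[XCF]:[FJN] = 4/5

Work in coordinates with C = (0, 0), W = (1, 0), J = (0, 1).
1. F is the midpoint of WJ ⇒ F = (1/2, 1/2)
2. N lies on line CF with CN:NF = 4:5 ⇒ N = (2/9, 2/9)
3. X is where the line through N parallel to JF meets line CJ ⇒ X = (0, 4/9)
2·[XCF] = 2/9, 2·[FJN] = 5/18
[XCF]:[FJN] = 2/9:5/18 = 4/5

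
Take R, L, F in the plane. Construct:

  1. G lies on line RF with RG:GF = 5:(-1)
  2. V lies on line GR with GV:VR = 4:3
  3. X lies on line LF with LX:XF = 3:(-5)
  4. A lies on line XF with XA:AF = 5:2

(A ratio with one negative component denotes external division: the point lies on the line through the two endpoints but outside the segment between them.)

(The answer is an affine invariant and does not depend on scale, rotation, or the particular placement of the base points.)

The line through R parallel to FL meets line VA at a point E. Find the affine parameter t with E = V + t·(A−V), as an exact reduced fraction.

Work in coordinates with R = (0, 0), L = (1, 0), F = (0, 1).
1. G lies on line RF with RG:GF = 5:(-1) ⇒ G = (0, 5/4)
2. V lies on line GR with GV:VR = 4:3 ⇒ V = (0, 15/28)
3. X lies on line LF with LX:XF = 3:(-5) ⇒ X = (5/2, -3/2)
4. A lies on line XF with XA:AF = 5:2 ⇒ A = (5/7, 2/7)
through R parallel to FL: direction (1, -1); meets VA at E = (-75/91, 75/91)
E = V + t·(A−V) with t = -15/13

t = -15/13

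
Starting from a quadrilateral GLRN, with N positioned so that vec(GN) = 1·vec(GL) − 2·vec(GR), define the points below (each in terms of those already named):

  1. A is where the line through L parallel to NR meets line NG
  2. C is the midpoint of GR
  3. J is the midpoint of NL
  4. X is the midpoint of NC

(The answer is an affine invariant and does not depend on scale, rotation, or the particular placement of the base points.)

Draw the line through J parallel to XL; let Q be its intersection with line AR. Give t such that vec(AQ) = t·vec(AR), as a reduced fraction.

Work in coordinates with G = (0, 0), L = (1, 0), R = (0, 1), N = (1, -2).
1. A is where the line through L parallel to NR meets line NG ⇒ A = (3, -6)
2. C is the midpoint of GR ⇒ C = (0, 1/2)
3. J is the midpoint of NL ⇒ J = (1, -1)
4. X is the midpoint of NC ⇒ X = (1/2, -3/4)
through J parallel to XL: direction (1/2, 3/4); meets AR at Q = (21/23, -26/23)
Q = A + t·(R−A) with t = 16/23

t = 16/23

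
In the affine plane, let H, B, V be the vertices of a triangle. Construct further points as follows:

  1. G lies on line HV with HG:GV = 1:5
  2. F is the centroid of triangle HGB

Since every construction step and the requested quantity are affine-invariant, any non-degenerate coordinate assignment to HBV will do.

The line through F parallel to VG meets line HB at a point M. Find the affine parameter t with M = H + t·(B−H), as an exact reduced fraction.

Assign H = (0, 0), B = (1, 0), V = (0, 1) — the answer is frame-independent, so this choice is without loss of generality.
1. G lies on line HV with HG:GV = 1:5 ⇒ G = (0, 1/6)
2. F is the centroid of triangle HGB ⇒ F = (1/3, 1/18)
through F parallel to VG: direction (0, -5/6); meets HB at M = (1/3, 0)
M = H + t·(B−H) with t = 1/3

t = 1/3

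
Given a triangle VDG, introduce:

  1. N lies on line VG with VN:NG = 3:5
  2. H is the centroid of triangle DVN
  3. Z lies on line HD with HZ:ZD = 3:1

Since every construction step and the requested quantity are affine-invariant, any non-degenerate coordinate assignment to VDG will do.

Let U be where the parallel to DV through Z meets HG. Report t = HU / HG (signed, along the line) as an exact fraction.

Work in coordinates with V = (0, 0), D = (1, 0), G = (0, 1).
1. N lies on line VG with VN:NG = 3:5 ⇒ N = (0, 3/8)
2. H is the centroid of triangle DVN ⇒ H = (1/3, 1/8)
3. Z lies on line HD with HZ:ZD = 3:1 ⇒ Z = (5/6, 1/32)
through Z parallel to DV: direction (-1, 0); meets HG at U = (31/84, 1/32)
U = H + t·(G−H) with t = -3/28

t = -3/28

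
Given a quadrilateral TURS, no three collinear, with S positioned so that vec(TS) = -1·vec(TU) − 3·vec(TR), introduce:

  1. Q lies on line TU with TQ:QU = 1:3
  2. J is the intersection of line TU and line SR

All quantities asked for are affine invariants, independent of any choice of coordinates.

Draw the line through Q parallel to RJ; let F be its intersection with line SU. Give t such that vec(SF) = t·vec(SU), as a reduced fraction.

t = 2/5

Work in coordinates with T = (0, 0), U = (1, 0), R = (0, 1), S = (-1, -3).
1. Q lies on line TU with TQ:QU = 1:3 ⇒ Q = (1/4, 0)
2. J is the intersection of line TU and line SR ⇒ J = (-1/4, 0)
through Q parallel to RJ: direction (-1/4, -1); meets SU at F = (-1/5, -9/5)
F = S + t·(U−S) with t = 2/5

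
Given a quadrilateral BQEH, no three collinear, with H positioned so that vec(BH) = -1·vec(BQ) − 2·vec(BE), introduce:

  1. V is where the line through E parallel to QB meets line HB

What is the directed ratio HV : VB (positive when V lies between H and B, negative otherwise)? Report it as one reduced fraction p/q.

HV:VB = -3

Assign B = (0, 0), Q = (1, 0), E = (0, 1), H = (-1, -2) — the answer is frame-independent, so this choice is without loss of generality.
1. V is where the line through E parallel to QB meets line HB ⇒ V = (1/2, 1)
V = H + t·(B−H) with t = 3/2, so HV:VB = t:(1−t) = 3/2:-1/2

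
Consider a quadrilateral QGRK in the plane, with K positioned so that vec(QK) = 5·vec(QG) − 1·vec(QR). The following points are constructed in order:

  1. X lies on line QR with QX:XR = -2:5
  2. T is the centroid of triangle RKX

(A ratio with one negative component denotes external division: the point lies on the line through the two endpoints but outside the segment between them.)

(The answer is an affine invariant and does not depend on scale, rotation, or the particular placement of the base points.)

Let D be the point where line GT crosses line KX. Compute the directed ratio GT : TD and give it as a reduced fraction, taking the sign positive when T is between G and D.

GT:TD = 8/25

Work in coordinates with Q = (0, 0), G = (1, 0), R = (0, 1), K = (5, -1).
1. X lies on line QR with QX:XR = -2:5 ⇒ X = (0, -2/3)
2. T is the centroid of triangle RKX ⇒ T = (5/3, -2/9)
line GT meets KX at D = (15/4, -11/12)
T = G + t·(D−G) with t = 8/33, so GT:TD = 8/33:25/33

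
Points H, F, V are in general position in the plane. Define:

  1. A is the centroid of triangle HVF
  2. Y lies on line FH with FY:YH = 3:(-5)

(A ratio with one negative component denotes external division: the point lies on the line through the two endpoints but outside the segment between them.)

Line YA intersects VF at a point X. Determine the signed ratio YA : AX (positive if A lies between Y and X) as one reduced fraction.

YA:AX = -11/2

Assign H = (0, 0), F = (1, 0), V = (0, 1) — the answer is frame-independent, so this choice is without loss of generality.
1. A is the centroid of triangle HVF ⇒ A = (1/3, 1/3)
2. Y lies on line FH with FY:YH = 3:(-5) ⇒ Y = (5/2, 0)
line YA meets VF at X = (8/11, 3/11)
A = Y + t·(X−Y) with t = 11/9, so YA:AX = 11/9:-2/9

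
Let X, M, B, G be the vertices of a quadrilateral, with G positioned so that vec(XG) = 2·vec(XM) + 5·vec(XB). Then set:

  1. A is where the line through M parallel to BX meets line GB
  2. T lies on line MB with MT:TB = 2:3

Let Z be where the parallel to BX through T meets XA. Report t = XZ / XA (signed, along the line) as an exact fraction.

t = 3/5

Work in coordinates with X = (0, 0), M = (1, 0), B = (0, 1), G = (2, 5).
1. A is where the line through M parallel to BX meets line GB ⇒ A = (1, 3)
2. T lies on line MB with MT:TB = 2:3 ⇒ T = (3/5, 2/5)
through T parallel to BX: direction (0, -1); meets XA at Z = (3/5, 9/5)
Z = X + t·(A−X) with t = 3/5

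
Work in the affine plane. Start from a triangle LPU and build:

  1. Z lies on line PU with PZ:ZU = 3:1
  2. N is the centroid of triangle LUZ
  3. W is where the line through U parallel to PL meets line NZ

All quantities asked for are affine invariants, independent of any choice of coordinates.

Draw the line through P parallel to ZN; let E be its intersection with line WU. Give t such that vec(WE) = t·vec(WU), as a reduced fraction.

Set L = (0, 0), P = (1, 0), U = (0, 1); any affine frame gives the same invariant.
1. Z lies on line PU with PZ:ZU = 3:1 ⇒ Z = (1/4, 3/4)
2. N is the centroid of triangle LUZ ⇒ N = (1/12, 7/12)
3. W is where the line through U parallel to PL meets line NZ ⇒ W = (1/2, 1)
through P parallel to ZN: direction (-1/6, -1/6); meets WU at E = (2, 1)
E = W + t·(U−W) with t = -3

t = -3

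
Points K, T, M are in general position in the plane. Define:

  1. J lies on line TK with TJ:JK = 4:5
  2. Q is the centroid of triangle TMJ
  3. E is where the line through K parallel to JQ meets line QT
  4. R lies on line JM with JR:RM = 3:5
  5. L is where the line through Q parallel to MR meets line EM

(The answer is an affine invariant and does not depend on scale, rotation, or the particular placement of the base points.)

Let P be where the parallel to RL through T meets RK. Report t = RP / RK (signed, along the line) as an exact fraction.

t = -88/83

Choose coordinates K = (0, 0), T = (1, 0), M = (0, 1).
1. J lies on line TK with TJ:JK = 4:5 ⇒ J = (5/9, 0)
2. Q is the centroid of triangle TMJ ⇒ Q = (14/27, 1/3)
3. E is where the line through K parallel to JQ meets line QT ⇒ E = (-1/12, 3/4)
4. R lies on line JM with JR:RM = 3:5 ⇒ R = (25/72, 3/8)
5. L is where the line through Q parallel to MR meets line EM ⇒ L = (1/18, 7/6)
through T parallel to RL: direction (-7/24, 19/24); meets RK at P = (475/664, 513/664)
P = R + t·(K−R) with t = -88/83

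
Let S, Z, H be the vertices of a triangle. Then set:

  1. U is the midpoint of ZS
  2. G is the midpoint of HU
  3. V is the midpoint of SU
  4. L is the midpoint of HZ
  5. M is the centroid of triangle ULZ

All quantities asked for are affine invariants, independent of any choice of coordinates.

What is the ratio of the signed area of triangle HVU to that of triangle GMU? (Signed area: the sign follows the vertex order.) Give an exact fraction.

Choose coordinates S = (0, 0), Z = (1, 0), H = (0, 1).
1. U is the midpoint of ZS ⇒ U = (1/2, 0)
2. G is the midpoint of HU ⇒ G = (1/4, 1/2)
3. V is the midpoint of SU ⇒ V = (1/4, 0)
4. L is the midpoint of HZ ⇒ L = (1/2, 1/2)
5. M is the centroid of triangle ULZ ⇒ M = (2/3, 1/6)
2·[HVU] = 1/4, 2·[GMU] = -1/8
[HVU]:[GMU] = 1/4:-1/8 = -2

[HVU]:[GMU] = -2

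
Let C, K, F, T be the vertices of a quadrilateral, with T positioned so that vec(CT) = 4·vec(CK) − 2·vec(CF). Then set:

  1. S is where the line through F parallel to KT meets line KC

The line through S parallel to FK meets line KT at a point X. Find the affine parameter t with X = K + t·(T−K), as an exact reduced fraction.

Set C = (0, 0), K = (1, 0), F = (0, 1), T = (4, -2); any affine frame gives the same invariant.
1. S is where the line through F parallel to KT meets line KC ⇒ S = (3/2, 0)
through S parallel to FK: direction (1, -1); meets KT at X = (5/2, -1)
X = K + t·(T−K) with t = 1/2

t = 1/2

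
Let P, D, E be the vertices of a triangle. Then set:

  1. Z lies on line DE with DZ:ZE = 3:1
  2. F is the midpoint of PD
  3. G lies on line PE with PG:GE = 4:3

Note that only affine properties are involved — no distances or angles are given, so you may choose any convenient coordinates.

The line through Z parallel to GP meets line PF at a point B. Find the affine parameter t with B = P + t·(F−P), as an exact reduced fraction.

Choose coordinates P = (0, 0), D = (1, 0), E = (0, 1).
1. Z lies on line DE with DZ:ZE = 3:1 ⇒ Z = (1/4, 3/4)
2. F is the midpoint of PD ⇒ F = (1/2, 0)
3. G lies on line PE with PG:GE = 4:3 ⇒ G = (0, 4/7)
through Z parallel to GP: direction (0, -4/7); meets PF at B = (1/4, 0)
B = P + t·(F−P) with t = 1/2

t = 1/2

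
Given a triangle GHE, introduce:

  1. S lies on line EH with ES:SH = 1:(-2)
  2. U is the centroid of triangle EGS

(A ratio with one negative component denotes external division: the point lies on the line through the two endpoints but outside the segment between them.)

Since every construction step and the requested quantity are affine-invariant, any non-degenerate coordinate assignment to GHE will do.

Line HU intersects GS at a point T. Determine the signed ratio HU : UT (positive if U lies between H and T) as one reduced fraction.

Choose coordinates G = (0, 0), H = (1, 0), E = (0, 1).
1. S lies on line EH with ES:SH = 1:(-2) ⇒ S = (-1, 2)
2. U is the centroid of triangle EGS ⇒ U = (-1/3, 1)
line HU meets GS at T = (-3/5, 6/5)
U = H + t·(T−H) with t = 5/6, so HU:UT = 5/6:1/6

HU:UT = 5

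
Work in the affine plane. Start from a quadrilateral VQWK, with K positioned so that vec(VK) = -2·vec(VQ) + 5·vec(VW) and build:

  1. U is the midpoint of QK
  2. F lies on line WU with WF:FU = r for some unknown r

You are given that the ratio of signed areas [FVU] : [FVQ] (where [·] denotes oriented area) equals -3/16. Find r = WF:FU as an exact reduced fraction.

Set V = (0, 0), Q = (1, 0), W = (0, 1), K = (-2, 5); any affine frame gives the same invariant.
1. U is the midpoint of QK ⇒ U = (-1/2, 5/2)
2. With WF:FU = r, write λ = r/(r+1) so F = W + λ·(U−W); F is affine-linear in λ
Every point depending on F is an affine combination of F and λ-independent points, so each such coordinate is linear in λ; the λ² term in each signed area is a multiple of (U−W)×(U−W) = 0, so 2·[FVU] and 2·[FVQ] are each linear in λ. Evaluating at λ=0 and λ=1:
  2·[FVU] = 1/2·λ − 1/2,   2·[FVQ] = 3/2·λ + 1
So [FVU]:[FVQ] = (1/2·λ − 1/2) / (3/2·λ + 1). Setting this equal to -3/16:
  1/2·λ − 1/2 = -3/16·(3/2·λ + 1)  ⇒  λ = 2/5
Then r = λ/(1−λ) = (2/5)/(3/5) = 2/3. Check: with r = 2/3, F = (-1/5, 8/5) and [FVU]:[FVQ] = -3/16 as required.

r = 2/3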